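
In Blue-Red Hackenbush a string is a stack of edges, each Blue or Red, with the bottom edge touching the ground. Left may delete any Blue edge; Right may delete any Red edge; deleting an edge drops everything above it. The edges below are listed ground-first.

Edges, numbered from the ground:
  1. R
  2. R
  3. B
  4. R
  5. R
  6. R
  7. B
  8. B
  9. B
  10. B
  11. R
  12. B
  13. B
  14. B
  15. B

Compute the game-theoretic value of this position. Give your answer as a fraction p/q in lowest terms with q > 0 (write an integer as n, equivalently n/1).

step 1: add R to get R; options L={ ∅ } R={ 0 } => -1
step 2: add R to get RR; options L={ ∅ } R={ -1,0 } => -2
step 3: add B to get RRB; options L={ -2 } R={ -1,0 } => -3/2
step 4: add R to get RRBR; options L={ -2 } R={ -3/2,-1,0 } => -7/4
step 5: add R to get RRBRR; options L={ -2 } R={ -7/4,-3/2,-1,0 } => -15/8
step 6: add R to get RRBRRR; options L={ -2 } R={ -15/8,-7/4,-3/2,-1,0 } => -31/16
step 7: add B to get RRBRRRB; options L={ -2,-31/16 } R={ -15/8,-7/4,-3/2,-1,0 } => -61/32
step 8: add B to get RRBRRRBB; options L={ -2,-31/16,-61/32 } R={ -15/8,-7/4,-3/2,-1,0 } => -121/64
step 9: add B to get RRBRRRBBB; options L={ -2,-31/16,-61/32,-121/64 } R={ -15/8,-7/4,-3/2,-1,0 } => -241/128
step 10: add B to get RRBRRRBBBB; options L={ -2,-31/16,-61/32,-121/64,-241/128 } R={ -15/8,-7/4,-3/2,-1,0 } => -481/256
step 11: add R to get RRBRRRBBBBR; options L={ -2,-31/16,-61/32,-121/64,-241/128 } R={ -481/256,-15/8,-7/4,-3/2,-1,0 } => -963/512
step 12: add B to get RRBRRRBBBBRB; options L={ -2,-31/16,-61/32,-121/64,-241/128,-963/512 } R={ -481/256,-15/8,-7/4,-3/2,-1,0 } => -1925/1024
step 13: add B to get RRBRRRBBBBRBB; options L={ -2,-31/16,-61/32,-121/64,-241/128,-963/512,-1925/1024 } R={ -481/256,-15/8,-7/4,-3/2,-1,0 } => -3849/2048
step 14: add B to get RRBRRRBBBBRBBB; options L={ -2,-31/16,-61/32,-121/64,-241/128,-963/512,-1925/1024,-3849/2048 } R={ -481/256,-15/8,-7/4,-3/2,-1,0 } => -7697/4096
step 15: add B to get RRBRRRBBBBRBBBB; options L={ -2,-31/16,-61/32,-121/64,-241/128,-963/512,-1925/1024,-3849/2048,-7697/4096 } R={ -481/256,-15/8,-7/4,-3/2,-1,0 } => -15393/8192

-15393/8192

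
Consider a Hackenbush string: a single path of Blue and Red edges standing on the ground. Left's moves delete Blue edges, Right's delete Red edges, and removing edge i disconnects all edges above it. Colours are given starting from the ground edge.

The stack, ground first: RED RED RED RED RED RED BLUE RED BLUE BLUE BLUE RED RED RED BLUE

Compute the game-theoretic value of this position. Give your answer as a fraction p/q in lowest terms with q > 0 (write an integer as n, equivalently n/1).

value(R) = { ∅ | 0 } => -1
value(RR) = { ∅ | -1 0 } => -2
value(RRR) = { ∅ | -2 -1 0 } => -3
value(RRRR) = { ∅ | -3 -2 -1 0 } => -4
value(RRRRR) = { ∅ | -4 -3 -2 -1 0 } => -5
value(RRRRRR) = { ∅ | -5 -4 -3 -2 -1 0 } => -6
value(RRRRRRB) = { -6 | -5 -4 -3 -2 -1 0 } => -11/2
value(RRRRRRBR) = { -6 | -11/2 -5 -4 -3 -2 -1 0 } => -23/4
value(RRRRRRBRB) = { -6 -23/4 | -11/2 -5 -4 -3 -2 -1 0 } => -45/8
value(RRRRRRBRBB) = { -6 -23/4 -45/8 | -11/2 -5 -4 -3 -2 -1 0 } => -89/16
value(RRRRRRBRBBB) = { -6 -23/4 -45/8 -89/16 | -11/2 -5 -4 -3 -2 -1 0 } => -177/32
value(RRRRRRBRBBBR) = { -6 -23/4 -45/8 -89/16 | -177/32 -11/2 -5 -4 -3 -2 -1 0 } => -355/64
value(RRRRRRBRBBBRR) = { -6 -23/4 -45/8 -89/16 | -355/64 -177/32 -11/2 -5 -4 -3 -2 -1 0 } => -711/128
value(RRRRRRBRBBBRRR) = { -6 -23/4 -45/8 -89/16 | -711/128 -355/64 -177/32 -11/2 -5 -4 -3 -2 -1 0 } => -1423/256
value(RRRRRRBRBBBRRRB) = { -6 -23/4 -45/8 -89/16 -1423/256 | -711/128 -355/64 -177/32 -11/2 -5 -4 -3 -2 -1 0 } => -2845/512

-2845/512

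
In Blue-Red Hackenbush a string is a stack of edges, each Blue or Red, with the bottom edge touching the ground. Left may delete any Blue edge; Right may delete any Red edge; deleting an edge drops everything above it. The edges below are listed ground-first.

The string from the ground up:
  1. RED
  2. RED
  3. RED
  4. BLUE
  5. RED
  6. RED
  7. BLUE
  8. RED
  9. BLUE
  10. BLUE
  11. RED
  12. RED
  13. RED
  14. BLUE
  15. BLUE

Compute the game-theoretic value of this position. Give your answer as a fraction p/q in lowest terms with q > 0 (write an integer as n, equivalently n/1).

Recurse on prefixes of the 15-edge string RED RED RED BLUE RED RED BLUE RED BLUE BLUE RED RED RED BLUE BLUE:
1 of 15 · R · max L −∞ · min R 0 gives -1
2 of 15 · RR · max L −∞ · min R -1 gives -2
3 of 15 · RRR · max L −∞ · min R -2 gives -3
4 of 15 · RRRB · max L -3 · min R -2 gives -5/2
5 of 15 · RRRBR · max L -3 · min R -5/2 gives -11/4
6 of 15 · RRRBRR · max L -3 · min R -11/4 gives -23/8
7 of 15 · RRRBRRB · max L -23/8 · min R -11/4 gives -45/16
8 of 15 · RRRBRRBR · max L -23/8 · min R -45/16 gives -91/32
9 of 15 · RRRBRRBRB · max L -91/32 · min R -45/16 gives -181/64
10 of 15 · RRRBRRBRBB · max L -181/64 · min R -45/16 gives -361/128
11 of 15 · RRRBRRBRBBR · max L -181/64 · min R -361/128 gives -723/256
12 of 15 · RRRBRRBRBBRR · max L -181/64 · min R -723/256 gives -1447/512
13 of 15 · RRRBRRBRBBRRR · max L -181/64 · min R -1447/512 gives -2895/1024
14 of 15 · RRRBRRBRBBRRRB · max L -2895/1024 · min R -1447/512 gives -5789/2048
15 of 15 · RRRBRRBRBBRRRBB · max L -5789/2048 · min R -1447/512 gives -11577/4096

-11577/4096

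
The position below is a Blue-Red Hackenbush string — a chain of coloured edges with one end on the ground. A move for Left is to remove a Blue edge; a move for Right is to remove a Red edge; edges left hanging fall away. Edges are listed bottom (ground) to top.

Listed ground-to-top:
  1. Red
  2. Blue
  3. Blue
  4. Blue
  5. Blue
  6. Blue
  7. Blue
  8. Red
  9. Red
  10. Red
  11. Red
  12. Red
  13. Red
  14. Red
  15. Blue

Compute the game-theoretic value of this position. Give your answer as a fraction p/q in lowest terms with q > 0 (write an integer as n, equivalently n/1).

Build g(s[:k]) for k = 1..15, string s = Red Blue Blue Blue Blue Blue Blue Red Red Red Red Red Red Red Blue.
g(R) = { · | 0 } — -1
g(RB) = { -1 | 0 } — -1/2
g(RBB) = { -1; -1/2 | 0 } — -1/4
g(RBBB) = { -1; -1/2; -1/4 | 0 } — -1/8
g(RBBBB) = { -1; -1/2; -1/4; -1/8 | 0 } — -1/16
g(RBBBBB) = { -1; -1/2; -1/4; -1/8; -1/16 | 0 } — -1/32
g(RBBBBBB) = { -1; -1/2; -1/4; -1/8; -1/16; -1/32 | 0 } — -1/64
g(RBBBBBBR) = { -1; -1/2; -1/4; -1/8; -1/16; -1/32 | -1/64; 0 } — -3/128
g(RBBBBBBRR) = { -1; -1/2; -1/4; -1/8; -1/16; -1/32 | -3/128; -1/64; 0 } — -7/256
g(RBBBBBBRRR) = { -1; -1/2; -1/4; -1/8; -1/16; -1/32 | -7/256; -3/128; -1/64; 0 } — -15/512
g(RBBBBBBRRRR) = { -1; -1/2; -1/4; -1/8; -1/16; -1/32 | -15/512; -7/256; -3/128; -1/64; 0 } — -31/1024
g(RBBBBBBRRRRR) = { -1; -1/2; -1/4; -1/8; -1/16; -1/32 | -31/1024; -15/512; -7/256; -3/128; -1/64; 0 } — -63/2048
g(RBBBBBBRRRRRR) = { -1; -1/2; -1/4; -1/8; -1/16; -1/32 | -63/2048; -31/1024; -15/512; -7/256; -3/128; -1/64; 0 } — -127/4096
g(RBBBBBBRRRRRRR) = { -1; -1/2; -1/4; -1/8; -1/16; -1/32 | -127/4096; -63/2048; -31/1024; -15/512; -7/256; -3/128; -1/64; 0 } — -255/8192
g(RBBBBBBRRRRRRRB) = { -1; -1/2; -1/4; -1/8; -1/16; -1/32; -255/8192 | -127/4096; -63/2048; -31/1024; -15/512; -7/256; -3/128; -1/64; 0 } — -509/16384

-509/16384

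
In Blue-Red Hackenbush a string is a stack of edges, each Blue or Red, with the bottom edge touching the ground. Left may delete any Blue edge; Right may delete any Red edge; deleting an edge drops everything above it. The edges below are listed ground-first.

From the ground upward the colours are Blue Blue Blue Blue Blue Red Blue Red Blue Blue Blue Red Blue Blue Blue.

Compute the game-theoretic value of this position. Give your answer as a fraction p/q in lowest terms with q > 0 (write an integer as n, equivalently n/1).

4847/1024

edge 1 of 15 (Blue): { 0 | (no moves) } gives 1
edge 2 of 15 (Blue): { 0 1 | (no moves) } gives 2
edge 3 of 15 (Blue): { 0 1 2 | (no moves) } gives 3
edge 4 of 15 (Blue): { 0 1 2 3 | (no moves) } gives 4
edge 5 of 15 (Blue): { 0 1 2 3 4 | (no moves) } gives 5
edge 6 of 15 (Red): { 0 1 2 3 4 | 5 } gives 9/2
edge 7 of 15 (Blue): { 0 1 2 3 4 9/2 | 5 } gives 19/4
edge 8 of 15 (Red): { 0 1 2 3 4 9/2 | 19/4 5 } gives 37/8
edge 9 of 15 (Blue): { 0 1 2 3 4 9/2 37/8 | 19/4 5 } gives 75/16
edge 10 of 15 (Blue): { 0 1 2 3 4 9/2 37/8 75/16 | 19/4 5 } gives 151/32
edge 11 of 15 (Blue): { 0 1 2 3 4 9/2 37/8 75/16 151/32 | 19/4 5 } gives 303/64
edge 12 of 15 (Red): { 0 1 2 3 4 9/2 37/8 75/16 151/32 | 303/64 19/4 5 } gives 605/128
edge 13 of 15 (Blue): { 0 1 2 3 4 9/2 37/8 75/16 151/32 605/128 | 303/64 19/4 5 } gives 1211/256
edge 14 of 15 (Blue): { 0 1 2 3 4 9/2 37/8 75/16 151/32 605/128 1211/256 | 303/64 19/4 5 } gives 2423/512
edge 15 of 15 (Blue): { 0 1 2 3 4 9/2 37/8 75/16 151/32 605/128 1211/256 2423/512 | 303/64 19/4 5 } gives 4847/1024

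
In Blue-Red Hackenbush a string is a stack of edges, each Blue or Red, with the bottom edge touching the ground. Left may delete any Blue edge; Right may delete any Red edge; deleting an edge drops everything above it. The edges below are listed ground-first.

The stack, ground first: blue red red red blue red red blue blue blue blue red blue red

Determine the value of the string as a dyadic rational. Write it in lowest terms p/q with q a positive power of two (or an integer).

Prefix values for blue red red red blue red red blue blue blue blue red blue red via {L|R} + simplicity:
1 of 14 · b · max L 0 · min R +∞ → 1
2 of 14 · br · max L 0 · min R 1 → 1/2
3 of 14 · brr · max L 0 · min R 1/2 → 1/4
4 of 14 · brrr · max L 0 · min R 1/4 → 1/8
5 of 14 · brrrb · max L 1/8 · min R 1/4 → 3/16
6 of 14 · brrrbr · max L 1/8 · min R 3/16 → 5/32
7 of 14 · brrrbrr · max L 1/8 · min R 5/32 → 9/64
8 of 14 · brrrbrrb · max L 9/64 · min R 5/32 → 19/128
9 of 14 · brrrbrrbb · max L 19/128 · min R 5/32 → 39/256
10 of 14 · brrrbrrbbb · max L 39/256 · min R 5/32 → 79/512
11 of 14 · brrrbrrbbbb · max L 79/512 · min R 5/32 → 159/1024
12 of 14 · brrrbrrbbbbr · max L 79/512 · min R 159/1024 → 317/2048
13 of 14 · brrrbrrbbbbrb · max L 317/2048 · min R 159/1024 → 635/4096
14 of 14 · brrrbrrbbbbrbr · max L 317/2048 · min R 635/4096 → 1269/8192

1269/8192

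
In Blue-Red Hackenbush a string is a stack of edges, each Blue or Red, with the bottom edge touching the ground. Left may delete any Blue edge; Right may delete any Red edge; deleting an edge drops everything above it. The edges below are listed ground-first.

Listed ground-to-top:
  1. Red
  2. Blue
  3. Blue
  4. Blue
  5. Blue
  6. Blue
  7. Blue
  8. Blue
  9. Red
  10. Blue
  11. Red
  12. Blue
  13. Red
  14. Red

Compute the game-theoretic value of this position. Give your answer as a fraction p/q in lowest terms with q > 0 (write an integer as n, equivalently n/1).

Recurse on prefixes of the 14-edge string Red Blue Blue Blue Blue Blue Blue Blue Red Blue Red Blue Red Red:
step 1: add Red to get R; options L={ — } R={ 0 } ⇒ -1
step 2: add Blue to get RB; options L={ -1 } R={ 0 } ⇒ -1/2
step 3: add Blue to get RBB; options L={ -1; -1/2 } R={ 0 } ⇒ -1/4
step 4: add Blue to get RBBB; options L={ -1; -1/2; -1/4 } R={ 0 } ⇒ -1/8
step 5: add Blue to get RBBBB; options L={ -1; -1/2; -1/4; -1/8 } R={ 0 } ⇒ -1/16
step 6: add Blue to get RBBBBB; options L={ -1; -1/2; -1/4; -1/8; -1/16 } R={ 0 } ⇒ -1/32
step 7: add Blue to get RBBBBBB; options L={ -1; -1/2; -1/4; -1/8; -1/16; -1/32 } R={ 0 } ⇒ -1/64
step 8: add Blue to get RBBBBBBB; options L={ -1; -1/2; -1/4; -1/8; -1/16; -1/32; -1/64 } R={ 0 } ⇒ -1/128
step 9: add Red to get RBBBBBBBR; options L={ -1; -1/2; -1/4; -1/8; -1/16; -1/32; -1/64 } R={ -1/128; 0 } ⇒ -3/256
step 10: add Blue to get RBBBBBBBRB; options L={ -1; -1/2; -1/4; -1/8; -1/16; -1/32; -1/64; -3/256 } R={ -1/128; 0 } ⇒ -5/512
step 11: add Red to get RBBBBBBBRBR; options L={ -1; -1/2; -1/4; -1/8; -1/16; -1/32; -1/64; -3/256 } R={ -5/512; -1/128; 0 } ⇒ -11/1024
step 12: add Blue to get RBBBBBBBRBRB; options L={ -1; -1/2; -1/4; -1/8; -1/16; -1/32; -1/64; -3/256; -11/1024 } R={ -5/512; -1/128; 0 } ⇒ -21/2048
step 13: add Red to get RBBBBBBBRBRBR; options L={ -1; -1/2; -1/4; -1/8; -1/16; -1/32; -1/64; -3/256; -11/1024 } R={ -21/2048; -5/512; -1/128; 0 } ⇒ -43/4096
step 14: add Red to get RBBBBBBBRBRBRR; options L={ -1; -1/2; -1/4; -1/8; -1/16; -1/32; -1/64; -3/256; -11/1024 } R={ -43/4096; -21/2048; -5/512; -1/128; 0 } ⇒ -87/8192

-87/8192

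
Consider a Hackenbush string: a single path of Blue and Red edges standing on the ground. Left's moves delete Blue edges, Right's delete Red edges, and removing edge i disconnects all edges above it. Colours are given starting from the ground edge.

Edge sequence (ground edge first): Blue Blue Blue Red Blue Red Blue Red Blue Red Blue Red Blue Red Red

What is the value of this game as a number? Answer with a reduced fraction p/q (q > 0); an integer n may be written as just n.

10921/4096

B: Left { 0 }, Right { — } gives simplest 1
BB: Left { 0 1 }, Right { — } gives simplest 2
BBB: Left { 0 1 2 }, Right { — } gives simplest 3
BBBR: Left { 0 1 2 }, Right { 3 } gives simplest 5/2
BBBRB: Left { 0 1 2 5/2 }, Right { 3 } gives simplest 11/4
BBBRBR: Left { 0 1 2 5/2 }, Right { 11/4 3 } gives simplest 21/8
BBBRBRB: Left { 0 1 2 5/2 21/8 }, Right { 11/4 3 } gives simplest 43/16
BBBRBRBR: Left { 0 1 2 5/2 21/8 }, Right { 43/16 11/4 3 } gives simplest 85/32
BBBRBRBRB: Left { 0 1 2 5/2 21/8 85/32 }, Right { 43/16 11/4 3 } gives simplest 171/64
BBBRBRBRBR: Left { 0 1 2 5/2 21/8 85/32 }, Right { 171/64 43/16 11/4 3 } gives simplest 341/128
BBBRBRBRBRB: Left { 0 1 2 5/2 21/8 85/32 341/128 }, Right { 171/64 43/16 11/4 3 } gives simplest 683/256
BBBRBRBRBRBR: Left { 0 1 2 5/2 21/8 85/32 341/128 }, Right { 683/256 171/64 43/16 11/4 3 } gives simplest 1365/512
BBBRBRBRBRBRB: Left { 0 1 2 5/2 21/8 85/32 341/128 1365/512 }, Right { 683/256 171/64 43/16 11/4 3 } gives simplest 2731/1024
BBBRBRBRBRBRBR: Left { 0 1 2 5/2 21/8 85/32 341/128 1365/512 }, Right { 2731/1024 683/256 171/64 43/16 11/4 3 } gives simplest 5461/2048
BBBRBRBRBRBRBRR: Left { 0 1 2 5/2 21/8 85/32 341/128 1365/512 }, Right { 5461/2048 2731/1024 683/256 171/64 43/16 11/4 3 } gives simplest 10921/4096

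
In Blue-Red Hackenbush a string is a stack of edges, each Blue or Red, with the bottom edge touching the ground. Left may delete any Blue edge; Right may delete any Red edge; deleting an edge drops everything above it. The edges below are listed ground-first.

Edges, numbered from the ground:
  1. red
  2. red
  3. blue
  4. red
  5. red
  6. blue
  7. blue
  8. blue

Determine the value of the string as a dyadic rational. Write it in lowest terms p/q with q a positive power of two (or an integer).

1 of 8 · r · max L −∞ · min R 0 = -1
2 of 8 · rr · max L −∞ · min R -1 = -2
3 of 8 · rrb · max L -2 · min R -1 = -3/2
4 of 8 · rrbr · max L -2 · min R -3/2 = -7/4
5 of 8 · rrbrr · max L -2 · min R -7/4 = -15/8
6 of 8 · rrbrrb · max L -15/8 · min R -7/4 = -29/16
7 of 8 · rrbrrbb · max L -29/16 · min R -7/4 = -57/32
8 of 8 · rrbrrbbb · max L -57/32 · min R -7/4 = -113/64

-113/64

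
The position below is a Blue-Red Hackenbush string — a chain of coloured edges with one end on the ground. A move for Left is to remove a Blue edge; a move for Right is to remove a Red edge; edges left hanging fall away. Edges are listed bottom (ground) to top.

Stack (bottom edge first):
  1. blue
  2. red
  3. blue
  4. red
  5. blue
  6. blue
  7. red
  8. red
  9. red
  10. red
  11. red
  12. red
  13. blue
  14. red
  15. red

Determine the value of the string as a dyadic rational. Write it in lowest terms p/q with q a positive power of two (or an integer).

Recurse on prefixes of the 15-edge string blue red blue red blue blue red red red red red red blue red red:
b: Left { 0 }, Right { (no moves) } -> simplest 1
br: Left { 0 }, Right { 1 } -> simplest 1/2
brb: Left { 0 1/2 }, Right { 1 } -> simplest 3/4
brbr: Left { 0 1/2 }, Right { 3/4 1 } -> simplest 5/8
brbrb: Left { 0 1/2 5/8 }, Right { 3/4 1 } -> simplest 11/16
brbrbb: Left { 0 1/2 5/8 11/16 }, Right { 3/4 1 } -> simplest 23/32
brbrbbr: Left { 0 1/2 5/8 11/16 }, Right { 23/32 3/4 1 } -> simplest 45/64
brbrbbrr: Left { 0 1/2 5/8 11/16 }, Right { 45/64 23/32 3/4 1 } -> simplest 89/128
brbrbbrrr: Left { 0 1/2 5/8 11/16 }, Right { 89/128 45/64 23/32 3/4 1 } -> simplest 177/256
brbrbbrrrr: Left { 0 1/2 5/8 11/16 }, Right { 177/256 89/128 45/64 23/32 3/4 1 } -> simplest 353/512
brbrbbrrrrr: Left { 0 1/2 5/8 11/16 }, Right { 353/512 177/256 89/128 45/64 23/32 3/4 1 } -> simplest 705/1024
brbrbbrrrrrr: Left { 0 1/2 5/8 11/16 }, Right { 705/1024 353/512 177/256 89/128 45/64 23/32 3/4 1 } -> simplest 1409/2048
brbrbbrrrrrrb: Left { 0 1/2 5/8 11/16 1409/2048 }, Right { 705/1024 353/512 177/256 89/128 45/64 23/32 3/4 1 } -> simplest 2819/4096
brbrbbrrrrrrbr: Left { 0 1/2 5/8 11/16 1409/2048 }, Right { 2819/4096 705/1024 353/512 177/256 89/128 45/64 23/32 3/4 1 } -> simplest 5637/8192
brbrbbrrrrrrbrr: Left { 0 1/2 5/8 11/16 1409/2048 }, Right { 5637/8192 2819/4096 705/1024 353/512 177/256 89/128 45/64 23/32 3/4 1 } -> simplest 11273/16384

11273/16384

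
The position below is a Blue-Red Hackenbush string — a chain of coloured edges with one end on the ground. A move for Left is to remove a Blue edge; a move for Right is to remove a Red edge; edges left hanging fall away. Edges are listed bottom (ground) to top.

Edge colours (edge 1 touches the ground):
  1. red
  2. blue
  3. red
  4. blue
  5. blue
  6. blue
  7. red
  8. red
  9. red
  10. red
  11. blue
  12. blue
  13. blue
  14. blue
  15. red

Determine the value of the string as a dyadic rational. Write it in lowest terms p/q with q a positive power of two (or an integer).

Recurse on prefixes of the 15-edge string red blue red blue blue blue red red red red blue blue blue blue red:
edge 1 of 15 (red): { (no moves) | 0 } gives -1
edge 2 of 15 (blue): { -1 | 0 } gives -1/2
edge 3 of 15 (red): { -1 | -1/2,0 } gives -3/4
edge 4 of 15 (blue): { -1,-3/4 | -1/2,0 } gives -5/8
edge 5 of 15 (blue): { -1,-3/4,-5/8 | -1/2,0 } gives -9/16
edge 6 of 15 (blue): { -1,-3/4,-5/8,-9/16 | -1/2,0 } gives -17/32
edge 7 of 15 (red): { -1,-3/4,-5/8,-9/16 | -17/32,-1/2,0 } gives -35/64
edge 8 of 15 (red): { -1,-3/4,-5/8,-9/16 | -35/64,-17/32,-1/2,0 } gives -71/128
edge 9 of 15 (red): { -1,-3/4,-5/8,-9/16 | -71/128,-35/64,-17/32,-1/2,0 } gives -143/256
edge 10 of 15 (red): { -1,-3/4,-5/8,-9/16 | -143/256,-71/128,-35/64,-17/32,-1/2,0 } gives -287/512
edge 11 of 15 (blue): { -1,-3/4,-5/8,-9/16,-287/512 | -143/256,-71/128,-35/64,-17/32,-1/2,0 } gives -573/1024
edge 12 of 15 (blue): { -1,-3/4,-5/8,-9/16,-287/512,-573/1024 | -143/256,-71/128,-35/64,-17/32,-1/2,0 } gives -1145/2048
edge 13 of 15 (blue): { -1,-3/4,-5/8,-9/16,-287/512,-573/1024,-1145/2048 | -143/256,-71/128,-35/64,-17/32,-1/2,0 } gives -2289/4096
edge 14 of 15 (blue): { -1,-3/4,-5/8,-9/16,-287/512,-573/1024,-1145/2048,-2289/4096 | -143/256,-71/128,-35/64,-17/32,-1/2,0 } gives -4577/8192
edge 15 of 15 (red): { -1,-3/4,-5/8,-9/16,-287/512,-573/1024,-1145/2048,-2289/4096 | -4577/8192,-143/256,-71/128,-35/64,-17/32,-1/2,0 } gives -9155/16384

-9155/16384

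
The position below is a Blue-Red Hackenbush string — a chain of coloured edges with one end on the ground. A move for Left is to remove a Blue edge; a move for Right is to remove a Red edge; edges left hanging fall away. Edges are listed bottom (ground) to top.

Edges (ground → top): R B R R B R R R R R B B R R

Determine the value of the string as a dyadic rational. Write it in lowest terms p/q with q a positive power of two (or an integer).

-7143/8192

g(R) = { (no moves) | 0 } → -1
g(RB) = { -1 | 0 } → -1/2
g(RBR) = { -1 | -1/2, 0 } → -3/4
g(RBRR) = { -1 | -3/4, -1/2, 0 } → -7/8
g(RBRRB) = { -1, -7/8 | -3/4, -1/2, 0 } → -13/16
g(RBRRBR) = { -1, -7/8 | -13/16, -3/4, -1/2, 0 } → -27/32
g(RBRRBRR) = { -1, -7/8 | -27/32, -13/16, -3/4, -1/2, 0 } → -55/64
g(RBRRBRRR) = { -1, -7/8 | -55/64, -27/32, -13/16, -3/4, -1/2, 0 } → -111/128
g(RBRRBRRRR) = { -1, -7/8 | -111/128, -55/64, -27/32, -13/16, -3/4, -1/2, 0 } → -223/256
g(RBRRBRRRRR) = { -1, -7/8 | -223/256, -111/128, -55/64, -27/32, -13/16, -3/4, -1/2, 0 } → -447/512
g(RBRRBRRRRRB) = { -1, -7/8, -447/512 | -223/256, -111/128, -55/64, -27/32, -13/16, -3/4, -1/2, 0 } → -893/1024
g(RBRRBRRRRRBB) = { -1, -7/8, -447/512, -893/1024 | -223/256, -111/128, -55/64, -27/32, -13/16, -3/4, -1/2, 0 } → -1785/2048
g(RBRRBRRRRRBBR) = { -1, -7/8, -447/512, -893/1024 | -1785/2048, -223/256, -111/128, -55/64, -27/32, -13/16, -3/4, -1/2, 0 } → -3571/4096
g(RBRRBRRRRRBBRR) = { -1, -7/8, -447/512, -893/1024 | -3571/4096, -1785/2048, -223/256, -111/128, -55/64, -27/32, -13/16, -3/4, -1/2, 0 } → -7143/8192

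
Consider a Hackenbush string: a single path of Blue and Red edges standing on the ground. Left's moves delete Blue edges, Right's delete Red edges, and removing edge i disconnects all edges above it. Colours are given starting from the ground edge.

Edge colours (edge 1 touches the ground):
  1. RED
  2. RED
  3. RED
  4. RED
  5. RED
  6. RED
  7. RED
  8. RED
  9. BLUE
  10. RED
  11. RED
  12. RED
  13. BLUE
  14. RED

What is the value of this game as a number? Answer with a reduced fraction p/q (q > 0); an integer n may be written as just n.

-507/64

G_1 [R]  L=[none]  R=[0]  — -1
G_2 [RR]  L=[none]  R=[-1, 0]  — -2
G_3 [RRR]  L=[none]  R=[-2, -1, 0]  — -3
G_4 [RRRR]  L=[none]  R=[-3, -2, -1, 0]  — -4
G_5 [RRRRR]  L=[none]  R=[-4, -3, -2, -1, 0]  — -5
G_6 [RRRRRR]  L=[none]  R=[-5, -4, -3, -2, -1, 0]  — -6
G_7 [RRRRRRR]  L=[none]  R=[-6, -5, -4, -3, -2, -1, 0]  — -7
G_8 [RRRRRRRR]  L=[none]  R=[-7, -6, -5, -4, -3, -2, -1, 0]  — -8
G_9 [RRRRRRRRB]  L=[-8]  R=[-7, -6, -5, -4, -3, -2, -1, 0]  — -15/2
G_10 [RRRRRRRRBR]  L=[-8]  R=[-15/2, -7, -6, -5, -4, -3, -2, -1, 0]  — -31/4
G_11 [RRRRRRRRBRR]  L=[-8]  R=[-31/4, -15/2, -7, -6, -5, -4, -3, -2, -1, 0]  — -63/8
G_12 [RRRRRRRRBRRR]  L=[-8]  R=[-63/8, -31/4, -15/2, -7, -6, -5, -4, -3, -2, -1, 0]  — -127/16
G_13 [RRRRRRRRBRRRB]  L=[-8, -127/16]  R=[-63/8, -31/4, -15/2, -7, -6, -5, -4, -3, -2, -1, 0]  — -253/32
G_14 [RRRRRRRRBRRRBR]  L=[-8, -127/16]  R=[-253/32, -63/8, -31/4, -15/2, -7, -6, -5, -4, -3, -2, -1, 0]  — -507/64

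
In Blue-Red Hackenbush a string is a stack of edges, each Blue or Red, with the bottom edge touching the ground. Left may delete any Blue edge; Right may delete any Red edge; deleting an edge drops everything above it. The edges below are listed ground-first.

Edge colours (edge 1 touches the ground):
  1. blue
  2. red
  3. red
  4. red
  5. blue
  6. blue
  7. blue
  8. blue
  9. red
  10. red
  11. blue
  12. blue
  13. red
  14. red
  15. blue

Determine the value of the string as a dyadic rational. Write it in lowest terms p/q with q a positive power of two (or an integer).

Prefix values for blue red red red blue blue blue blue red red blue blue red red blue via {L|R} + simplicity:
edge 1 of 15 (blue): { 0 | none } → 1
edge 2 of 15 (red): { 0 | 1 } → 1/2
edge 3 of 15 (red): { 0 | 1/2 1 } → 1/4
edge 4 of 15 (red): { 0 | 1/4 1/2 1 } → 1/8
edge 5 of 15 (blue): { 0 1/8 | 1/4 1/2 1 } → 3/16
edge 6 of 15 (blue): { 0 1/8 3/16 | 1/4 1/2 1 } → 7/32
edge 7 of 15 (blue): { 0 1/8 3/16 7/32 | 1/4 1/2 1 } → 15/64
edge 8 of 15 (blue): { 0 1/8 3/16 7/32 15/64 | 1/4 1/2 1 } → 31/128
edge 9 of 15 (red): { 0 1/8 3/16 7/32 15/64 | 31/128 1/4 1/2 1 } → 61/256
edge 10 of 15 (red): { 0 1/8 3/16 7/32 15/64 | 61/256 31/128 1/4 1/2 1 } → 121/512
edge 11 of 15 (blue): { 0 1/8 3/16 7/32 15/64 121/512 | 61/256 31/128 1/4 1/2 1 } → 243/1024
edge 12 of 15 (blue): { 0 1/8 3/16 7/32 15/64 121/512 243/1024 | 61/256 31/128 1/4 1/2 1 } → 487/2048
edge 13 of 15 (red): { 0 1/8 3/16 7/32 15/64 121/512 243/1024 | 487/2048 61/256 31/128 1/4 1/2 1 } → 973/4096
edge 14 of 15 (red): { 0 1/8 3/16 7/32 15/64 121/512 243/1024 | 973/4096 487/2048 61/256 31/128 1/4 1/2 1 } → 1945/8192
edge 15 of 15 (blue): { 0 1/8 3/16 7/32 15/64 121/512 243/1024 1945/8192 | 973/4096 487/2048 61/256 31/128 1/4 1/2 1 } → 3891/16384

3891/16384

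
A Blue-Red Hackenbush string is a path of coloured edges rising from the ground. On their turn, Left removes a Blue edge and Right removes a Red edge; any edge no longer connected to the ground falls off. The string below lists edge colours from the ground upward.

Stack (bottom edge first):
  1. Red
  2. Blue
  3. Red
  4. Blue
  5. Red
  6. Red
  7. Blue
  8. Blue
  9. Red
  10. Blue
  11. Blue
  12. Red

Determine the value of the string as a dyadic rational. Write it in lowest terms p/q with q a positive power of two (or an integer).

-1427/2048

edge 1 of 12 (Red): { · | 0 } → -1
edge 2 of 12 (Blue): { -1 | 0 } → -1/2
edge 3 of 12 (Red): { -1 | -1/2,0 } → -3/4
edge 4 of 12 (Blue): { -1,-3/4 | -1/2,0 } → -5/8
edge 5 of 12 (Red): { -1,-3/4 | -5/8,-1/2,0 } → -11/16
edge 6 of 12 (Red): { -1,-3/4 | -11/16,-5/8,-1/2,0 } → -23/32
edge 7 of 12 (Blue): { -1,-3/4,-23/32 | -11/16,-5/8,-1/2,0 } → -45/64
edge 8 of 12 (Blue): { -1,-3/4,-23/32,-45/64 | -11/16,-5/8,-1/2,0 } → -89/128
edge 9 of 12 (Red): { -1,-3/4,-23/32,-45/64 | -89/128,-11/16,-5/8,-1/2,0 } → -179/256
edge 10 of 12 (Blue): { -1,-3/4,-23/32,-45/64,-179/256 | -89/128,-11/16,-5/8,-1/2,0 } → -357/512
edge 11 of 12 (Blue): { -1,-3/4,-23/32,-45/64,-179/256,-357/512 | -89/128,-11/16,-5/8,-1/2,0 } → -713/1024
edge 12 of 12 (Red): { -1,-3/4,-23/32,-45/64,-179/256,-357/512 | -713/1024,-89/128,-11/16,-5/8,-1/2,0 } → -1427/2048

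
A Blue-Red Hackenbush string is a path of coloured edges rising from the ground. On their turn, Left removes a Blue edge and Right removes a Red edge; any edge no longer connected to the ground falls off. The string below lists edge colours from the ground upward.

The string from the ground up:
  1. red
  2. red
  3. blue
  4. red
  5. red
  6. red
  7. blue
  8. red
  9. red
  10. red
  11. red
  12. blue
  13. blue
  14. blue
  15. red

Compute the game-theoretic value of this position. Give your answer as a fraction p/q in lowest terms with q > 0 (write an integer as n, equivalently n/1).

-15843/8192

Recurse on prefixes of the 15-edge string red red blue red red red blue red red red red blue blue blue red:
g(r) = {  | 0 } -> -1
g(rr) = {  | -1 0 } -> -2
g(rrb) = { -2 | -1 0 } -> -3/2
g(rrbr) = { -2 | -3/2 -1 0 } -> -7/4
g(rrbrr) = { -2 | -7/4 -3/2 -1 0 } -> -15/8
g(rrbrrr) = { -2 | -15/8 -7/4 -3/2 -1 0 } -> -31/16
g(rrbrrrb) = { -2 -31/16 | -15/8 -7/4 -3/2 -1 0 } -> -61/32
g(rrbrrrbr) = { -2 -31/16 | -61/32 -15/8 -7/4 -3/2 -1 0 } -> -123/64
g(rrbrrrbrr) = { -2 -31/16 | -123/64 -61/32 -15/8 -7/4 -3/2 -1 0 } -> -247/128
g(rrbrrrbrrr) = { -2 -31/16 | -247/128 -123/64 -61/32 -15/8 -7/4 -3/2 -1 0 } -> -495/256
g(rrbrrrbrrrr) = { -2 -31/16 | -495/256 -247/128 -123/64 -61/32 -15/8 -7/4 -3/2 -1 0 } -> -991/512
g(rrbrrrbrrrrb) = { -2 -31/16 -991/512 | -495/256 -247/128 -123/64 -61/32 -15/8 -7/4 -3/2 -1 0 } -> -1981/1024
g(rrbrrrbrrrrbb) = { -2 -31/16 -991/512 -1981/1024 | -495/256 -247/128 -123/64 -61/32 -15/8 -7/4 -3/2 -1 0 } -> -3961/2048
g(rrbrrrbrrrrbbb) = { -2 -31/16 -991/512 -1981/1024 -3961/2048 | -495/256 -247/128 -123/64 -61/32 -15/8 -7/4 -3/2 -1 0 } -> -7921/4096
g(rrbrrrbrrrrbbbr) = { -2 -31/16 -991/512 -1981/1024 -3961/2048 | -7921/4096 -495/256 -247/128 -123/64 -61/32 -15/8 -7/4 -3/2 -1 0 } -> -15843/8192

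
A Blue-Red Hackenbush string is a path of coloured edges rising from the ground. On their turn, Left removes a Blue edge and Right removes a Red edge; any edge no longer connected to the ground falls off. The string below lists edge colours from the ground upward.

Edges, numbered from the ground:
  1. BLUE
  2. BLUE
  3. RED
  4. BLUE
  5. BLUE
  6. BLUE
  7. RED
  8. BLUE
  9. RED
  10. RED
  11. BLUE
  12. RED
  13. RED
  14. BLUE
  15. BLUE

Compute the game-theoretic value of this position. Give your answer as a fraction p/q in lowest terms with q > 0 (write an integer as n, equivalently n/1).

val_1 [B]  L=[0]  R=[none]  => 1
val_2 [BB]  L=[0 1]  R=[none]  => 2
val_3 [BBR]  L=[0 1]  R=[2]  => 3/2
val_4 [BBRB]  L=[0 1 3/2]  R=[2]  => 7/4
val_5 [BBRBB]  L=[0 1 3/2 7/4]  R=[2]  => 15/8
val_6 [BBRBBB]  L=[0 1 3/2 7/4 15/8]  R=[2]  => 31/16
val_7 [BBRBBBR]  L=[0 1 3/2 7/4 15/8]  R=[31/16 2]  => 61/32
val_8 [BBRBBBRB]  L=[0 1 3/2 7/4 15/8 61/32]  R=[31/16 2]  => 123/64
val_9 [BBRBBBRBR]  L=[0 1 3/2 7/4 15/8 61/32]  R=[123/64 31/16 2]  => 245/128
val_10 [BBRBBBRBRR]  L=[0 1 3/2 7/4 15/8 61/32]  R=[245/128 123/64 31/16 2]  => 489/256
val_11 [BBRBBBRBRRB]  L=[0 1 3/2 7/4 15/8 61/32 489/256]  R=[245/128 123/64 31/16 2]  => 979/512
val_12 [BBRBBBRBRRBR]  L=[0 1 3/2 7/4 15/8 61/32 489/256]  R=[979/512 245/128 123/64 31/16 2]  => 1957/1024
val_13 [BBRBBBRBRRBRR]  L=[0 1 3/2 7/4 15/8 61/32 489/256]  R=[1957/1024 979/512 245/128 123/64 31/16 2]  => 3913/2048
val_14 [BBRBBBRBRRBRRB]  L=[0 1 3/2 7/4 15/8 61/32 489/256 3913/2048]  R=[1957/1024 979/512 245/128 123/64 31/16 2]  => 7827/4096
val_15 [BBRBBBRBRRBRRBB]  L=[0 1 3/2 7/4 15/8 61/32 489/256 3913/2048 7827/4096]  R=[1957/1024 979/512 245/128 123/64 31/16 2]  => 15655/8192

15655/8192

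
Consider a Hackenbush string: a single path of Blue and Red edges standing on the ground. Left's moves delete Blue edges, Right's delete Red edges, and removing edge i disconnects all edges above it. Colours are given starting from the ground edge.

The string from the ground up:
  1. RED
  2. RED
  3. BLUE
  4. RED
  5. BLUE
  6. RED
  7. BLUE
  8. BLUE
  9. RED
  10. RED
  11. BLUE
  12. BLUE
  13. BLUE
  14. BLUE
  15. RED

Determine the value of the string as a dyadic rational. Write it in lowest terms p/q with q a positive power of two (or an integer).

Build val(s[:k]) for k = 1..15, string s = RED RED BLUE RED BLUE RED BLUE BLUE RED RED BLUE BLUE BLUE BLUE RED.
R: Left {  }, Right { 0 } -> simplest -1
RR: Left {  }, Right { -1,0 } -> simplest -2
RRB: Left { -2 }, Right { -1,0 } -> simplest -3/2
RRBR: Left { -2 }, Right { -3/2,-1,0 } -> simplest -7/4
RRBRB: Left { -2,-7/4 }, Right { -3/2,-1,0 } -> simplest -13/8
RRBRBR: Left { -2,-7/4 }, Right { -13/8,-3/2,-1,0 } -> simplest -27/16
RRBRBRB: Left { -2,-7/4,-27/16 }, Right { -13/8,-3/2,-1,0 } -> simplest -53/32
RRBRBRBB: Left { -2,-7/4,-27/16,-53/32 }, Right { -13/8,-3/2,-1,0 } -> simplest -105/64
RRBRBRBBR: Left { -2,-7/4,-27/16,-53/32 }, Right { -105/64,-13/8,-3/2,-1,0 } -> simplest -211/128
RRBRBRBBRR: Left { -2,-7/4,-27/16,-53/32 }, Right { -211/128,-105/64,-13/8,-3/2,-1,0 } -> simplest -423/256
RRBRBRBBRRB: Left { -2,-7/4,-27/16,-53/32,-423/256 }, Right { -211/128,-105/64,-13/8,-3/2,-1,0 } -> simplest -845/512
RRBRBRBBRRBB: Left { -2,-7/4,-27/16,-53/32,-423/256,-845/512 }, Right { -211/128,-105/64,-13/8,-3/2,-1,0 } -> simplest -1689/1024
RRBRBRBBRRBBB: Left { -2,-7/4,-27/16,-53/32,-423/256,-845/512,-1689/1024 }, Right { -211/128,-105/64,-13/8,-3/2,-1,0 } -> simplest -3377/2048
RRBRBRBBRRBBBB: Left { -2,-7/4,-27/16,-53/32,-423/256,-845/512,-1689/1024,-3377/2048 }, Right { -211/128,-105/64,-13/8,-3/2,-1,0 } -> simplest -6753/4096
RRBRBRBBRRBBBBR: Left { -2,-7/4,-27/16,-53/32,-423/256,-845/512,-1689/1024,-3377/2048 }, Right { -6753/4096,-211/128,-105/64,-13/8,-3/2,-1,0 } -> simplest -13507/8192

-13507/8192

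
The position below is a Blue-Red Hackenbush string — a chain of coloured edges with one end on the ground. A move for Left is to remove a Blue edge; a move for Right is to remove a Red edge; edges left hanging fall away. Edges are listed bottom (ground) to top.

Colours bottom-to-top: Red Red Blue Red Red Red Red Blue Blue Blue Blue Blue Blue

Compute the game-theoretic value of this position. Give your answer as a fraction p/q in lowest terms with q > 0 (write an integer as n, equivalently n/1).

-3969/2048

Recurse on prefixes of the 13-edge string Red Red Blue Red Red Red Red Blue Blue Blue Blue Blue Blue:
v(R) = { · | 0 } gives -1
v(RR) = { · | -1; 0 } gives -2
v(RRB) = { -2 | -1; 0 } gives -3/2
v(RRBR) = { -2 | -3/2; -1; 0 } gives -7/4
v(RRBRR) = { -2 | -7/4; -3/2; -1; 0 } gives -15/8
v(RRBRRR) = { -2 | -15/8; -7/4; -3/2; -1; 0 } gives -31/16
v(RRBRRRR) = { -2 | -31/16; -15/8; -7/4; -3/2; -1; 0 } gives -63/32
v(RRBRRRRB) = { -2; -63/32 | -31/16; -15/8; -7/4; -3/2; -1; 0 } gives -125/64
v(RRBRRRRBB) = { -2; -63/32; -125/64 | -31/16; -15/8; -7/4; -3/2; -1; 0 } gives -249/128
v(RRBRRRRBBB) = { -2; -63/32; -125/64; -249/128 | -31/16; -15/8; -7/4; -3/2; -1; 0 } gives -497/256
v(RRBRRRRBBBB) = { -2; -63/32; -125/64; -249/128; -497/256 | -31/16; -15/8; -7/4; -3/2; -1; 0 } gives -993/512
v(RRBRRRRBBBBB) = { -2; -63/32; -125/64; -249/128; -497/256; -993/512 | -31/16; -15/8; -7/4; -3/2; -1; 0 } gives -1985/1024
v(RRBRRRRBBBBBB) = { -2; -63/32; -125/64; -249/128; -497/256; -993/512; -1985/1024 | -31/16; -15/8; -7/4; -3/2; -1; 0 } gives -3969/2048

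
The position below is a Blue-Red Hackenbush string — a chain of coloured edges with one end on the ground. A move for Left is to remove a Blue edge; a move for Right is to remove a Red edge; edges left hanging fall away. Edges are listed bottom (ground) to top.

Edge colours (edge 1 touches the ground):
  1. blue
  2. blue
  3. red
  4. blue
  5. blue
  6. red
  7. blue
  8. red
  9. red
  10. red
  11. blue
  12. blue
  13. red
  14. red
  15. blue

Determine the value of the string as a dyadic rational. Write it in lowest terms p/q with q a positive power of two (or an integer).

14899/8192

Prefix values for blue blue red blue blue red blue red red red blue blue red red blue via {L|R} + simplicity:
edge 1 of 15 (blue): { 0 | none } → 1
edge 2 of 15 (blue): { 0; 1 | none } → 2
edge 3 of 15 (red): { 0; 1 | 2 } → 3/2
edge 4 of 15 (blue): { 0; 1; 3/2 | 2 } → 7/4
edge 5 of 15 (blue): { 0; 1; 3/2; 7/4 | 2 } → 15/8
edge 6 of 15 (red): { 0; 1; 3/2; 7/4 | 15/8; 2 } → 29/16
edge 7 of 15 (blue): { 0; 1; 3/2; 7/4; 29/16 | 15/8; 2 } → 59/32
edge 8 of 15 (red): { 0; 1; 3/2; 7/4; 29/16 | 59/32; 15/8; 2 } → 117/64
edge 9 of 15 (red): { 0; 1; 3/2; 7/4; 29/16 | 117/64; 59/32; 15/8; 2 } → 233/128
edge 10 of 15 (red): { 0; 1; 3/2; 7/4; 29/16 | 233/128; 117/64; 59/32; 15/8; 2 } → 465/256
edge 11 of 15 (blue): { 0; 1; 3/2; 7/4; 29/16; 465/256 | 233/128; 117/64; 59/32; 15/8; 2 } → 931/512
edge 12 of 15 (blue): { 0; 1; 3/2; 7/4; 29/16; 465/256; 931/512 | 233/128; 117/64; 59/32; 15/8; 2 } → 1863/1024
edge 13 of 15 (red): { 0; 1; 3/2; 7/4; 29/16; 465/256; 931/512 | 1863/1024; 233/128; 117/64; 59/32; 15/8; 2 } → 3725/2048
edge 14 of 15 (red): { 0; 1; 3/2; 7/4; 29/16; 465/256; 931/512 | 3725/2048; 1863/1024; 233/128; 117/64; 59/32; 15/8; 2 } → 7449/4096
edge 15 of 15 (blue): { 0; 1; 3/2; 7/4; 29/16; 465/256; 931/512; 7449/4096 | 3725/2048; 1863/1024; 233/128; 117/64; 59/32; 15/8; 2 } → 14899/8192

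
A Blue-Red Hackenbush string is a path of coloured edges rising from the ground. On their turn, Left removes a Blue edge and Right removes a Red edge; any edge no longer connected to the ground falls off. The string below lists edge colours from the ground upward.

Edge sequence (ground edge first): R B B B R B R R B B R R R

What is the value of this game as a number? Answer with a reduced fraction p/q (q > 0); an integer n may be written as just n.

-719/4096

edge 1 of 13 (R): { (no moves) | 0 } ⇒ -1
edge 2 of 13 (B): { -1 | 0 } ⇒ -1/2
edge 3 of 13 (B): { -1; -1/2 | 0 } ⇒ -1/4
edge 4 of 13 (B): { -1; -1/2; -1/4 | 0 } ⇒ -1/8
edge 5 of 13 (R): { -1; -1/2; -1/4 | -1/8; 0 } ⇒ -3/16
edge 6 of 13 (B): { -1; -1/2; -1/4; -3/16 | -1/8; 0 } ⇒ -5/32
edge 7 of 13 (R): { -1; -1/2; -1/4; -3/16 | -5/32; -1/8; 0 } ⇒ -11/64
edge 8 of 13 (R): { -1; -1/2; -1/4; -3/16 | -11/64; -5/32; -1/8; 0 } ⇒ -23/128
edge 9 of 13 (B): { -1; -1/2; -1/4; -3/16; -23/128 | -11/64; -5/32; -1/8; 0 } ⇒ -45/256
edge 10 of 13 (B): { -1; -1/2; -1/4; -3/16; -23/128; -45/256 | -11/64; -5/32; -1/8; 0 } ⇒ -89/512
edge 11 of 13 (R): { -1; -1/2; -1/4; -3/16; -23/128; -45/256 | -89/512; -11/64; -5/32; -1/8; 0 } ⇒ -179/1024
edge 12 of 13 (R): { -1; -1/2; -1/4; -3/16; -23/128; -45/256 | -179/1024; -89/512; -11/64; -5/32; -1/8; 0 } ⇒ -359/2048
edge 13 of 13 (R): { -1; -1/2; -1/4; -3/16; -23/128; -45/256 | -359/2048; -179/1024; -89/512; -11/64; -5/32; -1/8; 0 } ⇒ -719/4096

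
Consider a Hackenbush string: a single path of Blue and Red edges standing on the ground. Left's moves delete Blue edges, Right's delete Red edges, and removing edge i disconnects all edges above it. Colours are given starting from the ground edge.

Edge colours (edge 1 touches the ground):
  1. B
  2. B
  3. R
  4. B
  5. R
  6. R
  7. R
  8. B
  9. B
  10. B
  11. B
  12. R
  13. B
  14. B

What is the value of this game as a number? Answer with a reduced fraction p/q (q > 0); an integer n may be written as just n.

6391/4096

step 1: add B to get B; options L={ 0 } R={  } -> 1
step 2: add B to get BB; options L={ 0 1 } R={  } -> 2
step 3: add R to get BBR; options L={ 0 1 } R={ 2 } -> 3/2
step 4: add B to get BBRB; options L={ 0 1 3/2 } R={ 2 } -> 7/4
step 5: add R to get BBRBR; options L={ 0 1 3/2 } R={ 7/4 2 } -> 13/8
step 6: add R to get BBRBRR; options L={ 0 1 3/2 } R={ 13/8 7/4 2 } -> 25/16
step 7: add R to get BBRBRRR; options L={ 0 1 3/2 } R={ 25/16 13/8 7/4 2 } -> 49/32
step 8: add B to get BBRBRRRB; options L={ 0 1 3/2 49/32 } R={ 25/16 13/8 7/4 2 } -> 99/64
step 9: add B to get BBRBRRRBB; options L={ 0 1 3/2 49/32 99/64 } R={ 25/16 13/8 7/4 2 } -> 199/128
step 10: add B to get BBRBRRRBBB; options L={ 0 1 3/2 49/32 99/64 199/128 } R={ 25/16 13/8 7/4 2 } -> 399/256
step 11: add B to get BBRBRRRBBBB; options L={ 0 1 3/2 49/32 99/64 199/128 399/256 } R={ 25/16 13/8 7/4 2 } -> 799/512
step 12: add R to get BBRBRRRBBBBR; options L={ 0 1 3/2 49/32 99/64 199/128 399/256 } R={ 799/512 25/16 13/8 7/4 2 } -> 1597/1024
step 13: add B to get BBRBRRRBBBBRB; options L={ 0 1 3/2 49/32 99/64 199/128 399/256 1597/1024 } R={ 799/512 25/16 13/8 7/4 2 } -> 3195/2048
step 14: add B to get BBRBRRRBBBBRBB; options L={ 0 1 3/2 49/32 99/64 199/128 399/256 1597/1024 3195/2048 } R={ 799/512 25/16 13/8 7/4 2 } -> 6391/4096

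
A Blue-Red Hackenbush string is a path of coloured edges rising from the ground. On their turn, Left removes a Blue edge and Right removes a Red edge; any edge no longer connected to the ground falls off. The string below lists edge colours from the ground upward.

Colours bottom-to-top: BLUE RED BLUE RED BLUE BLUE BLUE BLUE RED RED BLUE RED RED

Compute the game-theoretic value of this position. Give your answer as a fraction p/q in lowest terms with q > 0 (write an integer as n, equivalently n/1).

B: Left { 0 }, Right { none } — simplest 1
BR: Left { 0 }, Right { 1 } — simplest 1/2
BRB: Left { 0,1/2 }, Right { 1 } — simplest 3/4
BRBR: Left { 0,1/2 }, Right { 3/4,1 } — simplest 5/8
BRBRB: Left { 0,1/2,5/8 }, Right { 3/4,1 } — simplest 11/16
BRBRBB: Left { 0,1/2,5/8,11/16 }, Right { 3/4,1 } — simplest 23/32
BRBRBBB: Left { 0,1/2,5/8,11/16,23/32 }, Right { 3/4,1 } — simplest 47/64
BRBRBBBB: Left { 0,1/2,5/8,11/16,23/32,47/64 }, Right { 3/4,1 } — simplest 95/128
BRBRBBBBR: Left { 0,1/2,5/8,11/16,23/32,47/64 }, Right { 95/128,3/4,1 } — simplest 189/256
BRBRBBBBRR: Left { 0,1/2,5/8,11/16,23/32,47/64 }, Right { 189/256,95/128,3/4,1 } — simplest 377/512
BRBRBBBBRRB: Left { 0,1/2,5/8,11/16,23/32,47/64,377/512 }, Right { 189/256,95/128,3/4,1 } — simplest 755/1024
BRBRBBBBRRBR: Left { 0,1/2,5/8,11/16,23/32,47/64,377/512 }, Right { 755/1024,189/256,95/128,3/4,1 } — simplest 1509/2048
BRBRBBBBRRBRR: Left { 0,1/2,5/8,11/16,23/32,47/64,377/512 }, Right { 1509/2048,755/1024,189/256,95/128,3/4,1 } — simplest 3017/4096

3017/4096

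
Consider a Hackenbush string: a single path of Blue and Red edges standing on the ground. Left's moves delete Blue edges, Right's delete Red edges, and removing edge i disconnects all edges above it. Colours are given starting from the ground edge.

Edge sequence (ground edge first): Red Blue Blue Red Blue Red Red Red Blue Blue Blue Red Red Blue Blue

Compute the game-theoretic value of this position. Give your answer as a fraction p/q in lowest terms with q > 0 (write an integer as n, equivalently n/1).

v_1 [R]  L=[none]  R=[0]  — -1
v_2 [RB]  L=[-1]  R=[0]  — -1/2
v_3 [RBB]  L=[-1,-1/2]  R=[0]  — -1/4
v_4 [RBBR]  L=[-1,-1/2]  R=[-1/4,0]  — -3/8
v_5 [RBBRB]  L=[-1,-1/2,-3/8]  R=[-1/4,0]  — -5/16
v_6 [RBBRBR]  L=[-1,-1/2,-3/8]  R=[-5/16,-1/4,0]  — -11/32
v_7 [RBBRBRR]  L=[-1,-1/2,-3/8]  R=[-11/32,-5/16,-1/4,0]  — -23/64
v_8 [RBBRBRRR]  L=[-1,-1/2,-3/8]  R=[-23/64,-11/32,-5/16,-1/4,0]  — -47/128
v_9 [RBBRBRRRB]  L=[-1,-1/2,-3/8,-47/128]  R=[-23/64,-11/32,-5/16,-1/4,0]  — -93/256
v_10 [RBBRBRRRBB]  L=[-1,-1/2,-3/8,-47/128,-93/256]  R=[-23/64,-11/32,-5/16,-1/4,0]  — -185/512
v_11 [RBBRBRRRBBB]  L=[-1,-1/2,-3/8,-47/128,-93/256,-185/512]  R=[-23/64,-11/32,-5/16,-1/4,0]  — -369/1024
v_12 [RBBRBRRRBBBR]  L=[-1,-1/2,-3/8,-47/128,-93/256,-185/512]  R=[-369/1024,-23/64,-11/32,-5/16,-1/4,0]  — -739/2048
v_13 [RBBRBRRRBBBRR]  L=[-1,-1/2,-3/8,-47/128,-93/256,-185/512]  R=[-739/2048,-369/1024,-23/64,-11/32,-5/16,-1/4,0]  — -1479/4096
v_14 [RBBRBRRRBBBRRB]  L=[-1,-1/2,-3/8,-47/128,-93/256,-185/512,-1479/4096]  R=[-739/2048,-369/1024,-23/64,-11/32,-5/16,-1/4,0]  — -2957/8192
v_15 [RBBRBRRRBBBRRBB]  L=[-1,-1/2,-3/8,-47/128,-93/256,-185/512,-1479/4096,-2957/8192]  R=[-739/2048,-369/1024,-23/64,-11/32,-5/16,-1/4,0]  — -5913/16384

-5913/16384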